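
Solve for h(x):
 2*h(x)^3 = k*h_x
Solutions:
 h(x) = -sqrt(2)*sqrt(-k/(C1*k + 2*x))/2
 h(x) = sqrt(2)*sqrt(-k/(C1*k + 2*x))/2


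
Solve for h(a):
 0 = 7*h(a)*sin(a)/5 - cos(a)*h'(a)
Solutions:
 h(a) = C1/cos(a)^(7/5)


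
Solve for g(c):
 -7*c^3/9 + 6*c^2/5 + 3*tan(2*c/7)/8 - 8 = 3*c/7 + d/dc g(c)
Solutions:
 g(c) = C1 - 7*c^4/36 + 2*c^3/5 - 3*c^2/14 - 8*c - 21*log(cos(2*c/7))/16


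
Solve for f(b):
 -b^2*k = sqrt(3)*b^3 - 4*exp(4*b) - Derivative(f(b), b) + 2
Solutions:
 f(b) = C1 + sqrt(3)*b^4/4 + b^3*k/3 + 2*b - exp(4*b)


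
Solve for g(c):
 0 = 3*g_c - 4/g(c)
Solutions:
 g(c) = -sqrt(C1 + 24*c)/3
 g(c) = sqrt(C1 + 24*c)/3


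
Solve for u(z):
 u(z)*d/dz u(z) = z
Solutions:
 u(z) = -sqrt(C1 + z^2)
 u(z) = sqrt(C1 + z^2)


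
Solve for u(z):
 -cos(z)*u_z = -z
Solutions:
 u(z) = C1 + Integral(z/cos(z), z)


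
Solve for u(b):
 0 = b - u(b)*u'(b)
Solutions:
 u(b) = -sqrt(C1 + b^2)
 u(b) = sqrt(C1 + b^2)


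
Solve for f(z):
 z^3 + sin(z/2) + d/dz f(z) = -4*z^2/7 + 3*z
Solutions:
 f(z) = C1 - z^4/4 - 4*z^3/21 + 3*z^2/2 + 2*cos(z/2)


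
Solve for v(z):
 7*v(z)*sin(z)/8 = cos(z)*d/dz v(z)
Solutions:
 v(z) = C1/cos(z)^(7/8)


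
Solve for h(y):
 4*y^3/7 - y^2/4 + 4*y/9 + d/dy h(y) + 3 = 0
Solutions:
 h(y) = C1 - y^4/7 + y^3/12 - 2*y^2/9 - 3*y


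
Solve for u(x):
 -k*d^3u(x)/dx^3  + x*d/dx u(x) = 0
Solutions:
 u(x) = C1 + Integral(C2*airyai(x*(1/k)^(1/3)) + C3*airybi(x*(1/k)^(1/3)), x)


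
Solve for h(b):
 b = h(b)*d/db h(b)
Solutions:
 h(b) = -sqrt(C1 + b^2)
 h(b) = sqrt(C1 + b^2)


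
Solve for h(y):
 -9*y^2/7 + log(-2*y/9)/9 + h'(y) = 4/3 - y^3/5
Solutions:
 h(y) = C1 - y^4/20 + 3*y^3/7 - y*log(-y)/9 + y*(-log(2) + 2*log(3) + 13)/9


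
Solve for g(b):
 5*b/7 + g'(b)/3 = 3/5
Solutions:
 g(b) = C1 - 15*b^2/14 + 9*b/5


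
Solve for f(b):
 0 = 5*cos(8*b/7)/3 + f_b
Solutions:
 f(b) = C1 - 35*sin(8*b/7)/24


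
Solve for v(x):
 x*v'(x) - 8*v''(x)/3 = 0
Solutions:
 v(x) = C1 + C2*erfi(sqrt(3)*x/4)


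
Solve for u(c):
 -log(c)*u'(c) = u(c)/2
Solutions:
 u(c) = C1*exp(-li(c)/2)


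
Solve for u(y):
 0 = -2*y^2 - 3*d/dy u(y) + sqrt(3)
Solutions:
 u(y) = C1 - 2*y^3/9 + sqrt(3)*y/3


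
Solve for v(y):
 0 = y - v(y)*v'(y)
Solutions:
 v(y) = -sqrt(C1 + y^2)
 v(y) = sqrt(C1 + y^2)


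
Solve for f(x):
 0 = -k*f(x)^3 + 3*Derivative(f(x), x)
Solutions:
 f(x) = -sqrt(6)*sqrt(-1/(C1 + k*x))/2
 f(x) = sqrt(6)*sqrt(-1/(C1 + k*x))/2


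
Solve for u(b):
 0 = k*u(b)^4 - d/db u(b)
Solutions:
 u(b) = (-1/(C1 + 3*b*k))^(1/3)
 u(b) = (-1/(C1 + b*k))^(1/3)*(-3^(2/3) - 3*3^(1/6)*I)/6
 u(b) = (-1/(C1 + b*k))^(1/3)*(-3^(2/3) + 3*3^(1/6)*I)/6


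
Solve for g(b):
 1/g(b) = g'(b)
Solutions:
 g(b) = -sqrt(C1 + 2*b)
 g(b) = sqrt(C1 + 2*b)


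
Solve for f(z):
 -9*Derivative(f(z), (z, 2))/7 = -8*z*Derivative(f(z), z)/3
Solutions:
 f(z) = C1 + C2*erfi(2*sqrt(21)*z/9)


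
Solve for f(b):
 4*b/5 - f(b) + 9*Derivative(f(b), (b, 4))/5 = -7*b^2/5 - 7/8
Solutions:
 f(b) = C1*exp(-sqrt(3)*5^(1/4)*b/3) + C2*exp(sqrt(3)*5^(1/4)*b/3) + C3*sin(sqrt(3)*5^(1/4)*b/3) + C4*cos(sqrt(3)*5^(1/4)*b/3) + 7*b^2/5 + 4*b/5 + 7/8


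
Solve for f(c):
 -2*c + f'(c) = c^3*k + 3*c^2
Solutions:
 f(c) = C1 + c^4*k/4 + c^3 + c^2


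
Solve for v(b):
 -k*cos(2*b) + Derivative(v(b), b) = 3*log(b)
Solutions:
 v(b) = C1 + 3*b*log(b) - 3*b + k*sin(2*b)/2


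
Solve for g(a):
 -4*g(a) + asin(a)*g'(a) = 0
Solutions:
 g(a) = C1*exp(4*Integral(1/asin(a), a))


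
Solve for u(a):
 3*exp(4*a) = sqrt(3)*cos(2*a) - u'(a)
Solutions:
 u(a) = C1 - 3*exp(4*a)/4 + sqrt(3)*sin(2*a)/2


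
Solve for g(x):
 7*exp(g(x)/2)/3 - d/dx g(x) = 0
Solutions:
 g(x) = 2*log(-1/(C1 + 7*x)) + 2*log(6)


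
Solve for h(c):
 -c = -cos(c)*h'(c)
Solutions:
 h(c) = C1 + Integral(c/cos(c), c)


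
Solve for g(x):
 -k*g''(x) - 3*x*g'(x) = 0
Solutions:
 g(x) = C1 + C2*sqrt(k)*erf(sqrt(6)*x*sqrt(1/k)/2)


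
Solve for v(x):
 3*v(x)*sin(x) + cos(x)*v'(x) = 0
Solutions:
 v(x) = C1*cos(x)^3


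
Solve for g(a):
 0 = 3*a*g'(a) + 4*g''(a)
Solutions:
 g(a) = C1 + C2*erf(sqrt(6)*a/4)


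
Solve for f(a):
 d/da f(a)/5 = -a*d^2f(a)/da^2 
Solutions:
 f(a) = C1 + C2*a^(4/5)


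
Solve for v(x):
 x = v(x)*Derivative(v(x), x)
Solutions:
 v(x) = -sqrt(C1 + x^2)
 v(x) = sqrt(C1 + x^2)


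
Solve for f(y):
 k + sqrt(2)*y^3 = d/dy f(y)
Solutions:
 f(y) = C1 + k*y + sqrt(2)*y^4/4


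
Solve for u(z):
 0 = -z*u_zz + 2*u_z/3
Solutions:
 u(z) = C1 + C2*z^(5/3)


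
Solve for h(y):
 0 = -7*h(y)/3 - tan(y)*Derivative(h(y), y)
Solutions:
 h(y) = C1/sin(y)^(7/3)


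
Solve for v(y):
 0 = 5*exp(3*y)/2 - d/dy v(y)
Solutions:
 v(y) = C1 + 5*exp(3*y)/6


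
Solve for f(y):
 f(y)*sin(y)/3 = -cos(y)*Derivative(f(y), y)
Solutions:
 f(y) = C1*cos(y)^(1/3)


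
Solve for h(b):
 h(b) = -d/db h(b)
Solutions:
 h(b) = C1*exp(-b)


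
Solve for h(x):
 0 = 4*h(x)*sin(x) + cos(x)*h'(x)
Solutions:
 h(x) = C1*cos(x)^4


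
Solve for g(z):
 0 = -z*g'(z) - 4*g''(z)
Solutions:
 g(z) = C1 + C2*erf(sqrt(2)*z/4)


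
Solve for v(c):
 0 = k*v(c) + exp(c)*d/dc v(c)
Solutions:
 v(c) = C1*exp(k*exp(-c))


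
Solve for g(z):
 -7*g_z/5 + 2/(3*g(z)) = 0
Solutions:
 g(z) = -sqrt(C1 + 420*z)/21
 g(z) = sqrt(C1 + 420*z)/21


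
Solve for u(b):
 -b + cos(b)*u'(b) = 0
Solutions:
 u(b) = C1 + Integral(b/cos(b), b)


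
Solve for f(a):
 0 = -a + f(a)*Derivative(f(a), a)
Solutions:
 f(a) = -sqrt(C1 + a^2)
 f(a) = sqrt(C1 + a^2)


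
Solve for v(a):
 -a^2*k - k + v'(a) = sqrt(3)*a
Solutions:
 v(a) = C1 + a^3*k/3 + sqrt(3)*a^2/2 + a*k


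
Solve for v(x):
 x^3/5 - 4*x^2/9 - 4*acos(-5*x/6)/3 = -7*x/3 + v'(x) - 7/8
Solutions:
 v(x) = C1 + x^4/20 - 4*x^3/27 + 7*x^2/6 - 4*x*acos(-5*x/6)/3 + 7*x/8 - 4*sqrt(36 - 25*x^2)/15


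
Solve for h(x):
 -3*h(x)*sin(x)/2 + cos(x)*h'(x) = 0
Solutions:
 h(x) = C1/cos(x)^(3/2)


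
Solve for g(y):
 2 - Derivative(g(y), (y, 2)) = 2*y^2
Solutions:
 g(y) = C1 + C2*y - y^4/6 + y^2


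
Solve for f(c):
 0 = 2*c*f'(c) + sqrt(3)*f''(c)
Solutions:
 f(c) = C1 + C2*erf(3^(3/4)*c/3)


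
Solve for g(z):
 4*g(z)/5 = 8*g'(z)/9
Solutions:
 g(z) = C1*exp(9*z/10)


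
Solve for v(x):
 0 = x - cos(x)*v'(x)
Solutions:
 v(x) = C1 + Integral(x/cos(x), x)


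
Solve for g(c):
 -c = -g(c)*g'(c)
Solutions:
 g(c) = -sqrt(C1 + c^2)
 g(c) = sqrt(C1 + c^2)


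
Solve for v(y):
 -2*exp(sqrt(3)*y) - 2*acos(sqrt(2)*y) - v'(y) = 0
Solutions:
 v(y) = C1 - 2*y*acos(sqrt(2)*y) + sqrt(2)*sqrt(1 - 2*y^2) - 2*sqrt(3)*exp(sqrt(3)*y)/3


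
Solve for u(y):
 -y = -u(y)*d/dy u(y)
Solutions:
 u(y) = -sqrt(C1 + y^2)
 u(y) = sqrt(C1 + y^2)


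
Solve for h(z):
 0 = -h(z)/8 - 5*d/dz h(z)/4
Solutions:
 h(z) = C1*exp(-z/10)


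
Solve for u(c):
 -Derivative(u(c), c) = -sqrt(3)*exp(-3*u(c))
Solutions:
 u(c) = log(C1 + 3*sqrt(3)*c)/3
 u(c) = log((-3^(1/3) - 3^(5/6)*I)*(C1 + sqrt(3)*c)^(1/3)/2)
 u(c) = log((-3^(1/3) + 3^(5/6)*I)*(C1 + sqrt(3)*c)^(1/3)/2)


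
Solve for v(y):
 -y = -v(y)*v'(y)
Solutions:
 v(y) = -sqrt(C1 + y^2)
 v(y) = sqrt(C1 + y^2)


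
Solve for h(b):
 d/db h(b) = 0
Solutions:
 h(b) = C1


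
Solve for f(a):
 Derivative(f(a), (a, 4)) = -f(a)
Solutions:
 f(a) = (C1*sin(sqrt(2)*a/2) + C2*cos(sqrt(2)*a/2))*exp(-sqrt(2)*a/2) + (C3*sin(sqrt(2)*a/2) + C4*cos(sqrt(2)*a/2))*exp(sqrt(2)*a/2)


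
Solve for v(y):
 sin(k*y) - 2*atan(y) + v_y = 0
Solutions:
 v(y) = C1 + 2*y*atan(y) - Piecewise((-cos(k*y)/k, Ne(k, 0)), (0, True)) - log(y^2 + 1)


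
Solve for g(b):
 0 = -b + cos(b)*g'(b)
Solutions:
 g(b) = C1 + Integral(b/cos(b), b)


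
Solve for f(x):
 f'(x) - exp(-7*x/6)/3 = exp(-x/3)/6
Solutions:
 f(x) = C1 - exp(-x/3)/2 - 2*exp(-7*x/6)/7


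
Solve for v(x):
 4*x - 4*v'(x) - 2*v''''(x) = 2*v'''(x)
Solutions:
 v(x) = C1 + C2*exp(x*(-2 + (3*sqrt(87) + 28)^(-1/3) + (3*sqrt(87) + 28)^(1/3))/6)*sin(sqrt(3)*x*(-(3*sqrt(87) + 28)^(1/3) + (3*sqrt(87) + 28)^(-1/3))/6) + C3*exp(x*(-2 + (3*sqrt(87) + 28)^(-1/3) + (3*sqrt(87) + 28)^(1/3))/6)*cos(sqrt(3)*x*(-(3*sqrt(87) + 28)^(1/3) + (3*sqrt(87) + 28)^(-1/3))/6) + C4*exp(-x*((3*sqrt(87) + 28)^(-1/3) + 1 + (3*sqrt(87) + 28)^(1/3))/3) + x^2/2


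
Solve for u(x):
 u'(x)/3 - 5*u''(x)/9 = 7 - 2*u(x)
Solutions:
 u(x) = C1*exp(3*x*(1 - sqrt(41))/10) + C2*exp(3*x*(1 + sqrt(41))/10) + 7/2


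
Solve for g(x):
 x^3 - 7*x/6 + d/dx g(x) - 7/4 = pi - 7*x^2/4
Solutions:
 g(x) = C1 - x^4/4 - 7*x^3/12 + 7*x^2/12 + 7*x/4 + pi*x


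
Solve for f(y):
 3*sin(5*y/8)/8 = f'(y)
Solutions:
 f(y) = C1 - 3*cos(5*y/8)/5


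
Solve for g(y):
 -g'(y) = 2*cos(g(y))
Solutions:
 g(y) = pi - asin((C1 + exp(4*y))/(C1 - exp(4*y)))
 g(y) = asin((C1 + exp(4*y))/(C1 - exp(4*y)))


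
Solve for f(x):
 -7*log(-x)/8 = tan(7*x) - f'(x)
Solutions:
 f(x) = C1 + 7*x*log(-x)/8 - 7*x/8 - log(cos(7*x))/7


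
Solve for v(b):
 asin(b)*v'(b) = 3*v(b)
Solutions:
 v(b) = C1*exp(3*Integral(1/asin(b), b))


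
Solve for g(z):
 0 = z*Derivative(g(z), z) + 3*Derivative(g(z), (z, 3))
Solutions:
 g(z) = C1 + Integral(C2*airyai(-3^(2/3)*z/3) + C3*airybi(-3^(2/3)*z/3), z)


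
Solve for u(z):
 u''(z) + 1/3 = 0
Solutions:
 u(z) = C1 + C2*z - z^2/6


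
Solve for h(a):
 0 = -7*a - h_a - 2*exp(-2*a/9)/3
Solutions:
 h(a) = C1 - 7*a^2/2 + 3*exp(-2*a/9)


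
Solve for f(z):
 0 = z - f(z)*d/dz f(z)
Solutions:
 f(z) = -sqrt(C1 + z^2)
 f(z) = sqrt(C1 + z^2)


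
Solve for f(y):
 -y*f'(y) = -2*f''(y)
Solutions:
 f(y) = C1 + C2*erfi(y/2)


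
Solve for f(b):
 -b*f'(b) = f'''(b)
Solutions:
 f(b) = C1 + Integral(C2*airyai(-b) + C3*airybi(-b), b)


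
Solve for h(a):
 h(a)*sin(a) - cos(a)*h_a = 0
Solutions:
 h(a) = C1/cos(a)


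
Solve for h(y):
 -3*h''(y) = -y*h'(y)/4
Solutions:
 h(y) = C1 + C2*erfi(sqrt(6)*y/12)


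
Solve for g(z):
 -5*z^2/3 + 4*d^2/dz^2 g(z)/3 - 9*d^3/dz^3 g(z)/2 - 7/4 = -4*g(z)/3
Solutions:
 g(z) = C1*exp(z*(-2^(2/3)*(81*sqrt(59817) + 19811)^(1/3) - 32*2^(1/3)/(81*sqrt(59817) + 19811)^(1/3) + 16)/162)*sin(2^(1/3)*sqrt(3)*z*(-2^(1/3)*(81*sqrt(59817) + 19811)^(1/3) + 32/(81*sqrt(59817) + 19811)^(1/3))/162) + C2*exp(z*(-2^(2/3)*(81*sqrt(59817) + 19811)^(1/3) - 32*2^(1/3)/(81*sqrt(59817) + 19811)^(1/3) + 16)/162)*cos(2^(1/3)*sqrt(3)*z*(-2^(1/3)*(81*sqrt(59817) + 19811)^(1/3) + 32/(81*sqrt(59817) + 19811)^(1/3))/162) + C3*exp(z*(32*2^(1/3)/(81*sqrt(59817) + 19811)^(1/3) + 8 + 2^(2/3)*(81*sqrt(59817) + 19811)^(1/3))/81) + 5*z^2/4 - 19/16


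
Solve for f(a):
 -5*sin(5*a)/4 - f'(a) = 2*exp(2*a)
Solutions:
 f(a) = C1 - exp(2*a) + cos(5*a)/4


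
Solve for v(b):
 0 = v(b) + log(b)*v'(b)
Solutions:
 v(b) = C1*exp(-li(b))


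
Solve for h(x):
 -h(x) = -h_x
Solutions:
 h(x) = C1*exp(x)


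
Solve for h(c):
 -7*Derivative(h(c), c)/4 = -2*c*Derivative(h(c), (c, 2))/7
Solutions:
 h(c) = C1 + C2*c^(57/8)


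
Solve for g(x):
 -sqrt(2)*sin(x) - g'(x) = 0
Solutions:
 g(x) = C1 + sqrt(2)*cos(x)


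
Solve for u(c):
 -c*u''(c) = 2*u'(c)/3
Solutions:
 u(c) = C1 + C2*c^(1/3)


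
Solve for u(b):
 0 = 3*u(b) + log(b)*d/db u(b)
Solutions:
 u(b) = C1*exp(-3*li(b))


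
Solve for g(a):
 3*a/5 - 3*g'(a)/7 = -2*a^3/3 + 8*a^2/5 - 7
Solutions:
 g(a) = C1 + 7*a^4/18 - 56*a^3/45 + 7*a^2/10 + 49*a/3


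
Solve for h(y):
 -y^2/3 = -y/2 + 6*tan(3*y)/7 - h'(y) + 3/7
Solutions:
 h(y) = C1 + y^3/9 - y^2/4 + 3*y/7 - 2*log(cos(3*y))/7


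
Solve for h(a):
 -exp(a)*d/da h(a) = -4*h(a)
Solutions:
 h(a) = C1*exp(-4*exp(-a))


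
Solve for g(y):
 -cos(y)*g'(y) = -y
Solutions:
 g(y) = C1 + Integral(y/cos(y), y)


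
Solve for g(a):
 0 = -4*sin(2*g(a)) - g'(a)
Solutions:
 g(a) = pi - acos((-C1 - exp(16*a))/(C1 - exp(16*a)))/2
 g(a) = acos((-C1 - exp(16*a))/(C1 - exp(16*a)))/2


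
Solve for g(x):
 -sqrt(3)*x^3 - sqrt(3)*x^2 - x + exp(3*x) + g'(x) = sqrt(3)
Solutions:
 g(x) = C1 + sqrt(3)*x^4/4 + sqrt(3)*x^3/3 + x^2/2 + sqrt(3)*x - exp(3*x)/3


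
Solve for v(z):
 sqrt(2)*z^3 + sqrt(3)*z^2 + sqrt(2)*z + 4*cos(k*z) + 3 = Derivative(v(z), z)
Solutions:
 v(z) = C1 + sqrt(2)*z^4/4 + sqrt(3)*z^3/3 + sqrt(2)*z^2/2 + 3*z + 4*sin(k*z)/k


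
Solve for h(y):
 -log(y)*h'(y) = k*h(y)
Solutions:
 h(y) = C1*exp(-k*li(y))


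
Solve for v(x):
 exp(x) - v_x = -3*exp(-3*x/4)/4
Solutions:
 v(x) = C1 + exp(x) - 1/exp(x)^(3/4)


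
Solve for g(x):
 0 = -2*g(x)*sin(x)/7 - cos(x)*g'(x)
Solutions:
 g(x) = C1*cos(x)^(2/7)


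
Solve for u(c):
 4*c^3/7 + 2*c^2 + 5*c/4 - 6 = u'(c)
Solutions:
 u(c) = C1 + c^4/7 + 2*c^3/3 + 5*c^2/8 - 6*c


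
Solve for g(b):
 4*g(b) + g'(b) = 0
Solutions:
 g(b) = C1*exp(-4*b)


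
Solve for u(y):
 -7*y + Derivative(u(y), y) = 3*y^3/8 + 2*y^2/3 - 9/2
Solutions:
 u(y) = C1 + 3*y^4/32 + 2*y^3/9 + 7*y^2/2 - 9*y/2


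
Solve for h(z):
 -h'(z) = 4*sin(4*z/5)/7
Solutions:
 h(z) = C1 + 5*cos(4*z/5)/7


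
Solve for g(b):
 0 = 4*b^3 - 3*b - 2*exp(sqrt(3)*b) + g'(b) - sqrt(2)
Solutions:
 g(b) = C1 - b^4 + 3*b^2/2 + sqrt(2)*b + 2*sqrt(3)*exp(sqrt(3)*b)/3


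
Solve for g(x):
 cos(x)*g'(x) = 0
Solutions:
 g(x) = C1


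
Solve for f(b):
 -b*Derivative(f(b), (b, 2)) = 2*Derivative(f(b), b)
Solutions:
 f(b) = C1 + C2/b


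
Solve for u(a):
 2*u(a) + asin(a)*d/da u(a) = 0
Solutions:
 u(a) = C1*exp(-2*Integral(1/asin(a), a))


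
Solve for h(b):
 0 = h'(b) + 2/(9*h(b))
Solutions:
 h(b) = -sqrt(C1 - 4*b)/3
 h(b) = sqrt(C1 - 4*b)/3


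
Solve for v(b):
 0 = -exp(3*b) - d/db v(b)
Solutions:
 v(b) = C1 - exp(3*b)/3


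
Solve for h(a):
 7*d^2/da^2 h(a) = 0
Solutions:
 h(a) = C1 + C2*a


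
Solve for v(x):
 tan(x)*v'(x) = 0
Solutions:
 v(x) = C1


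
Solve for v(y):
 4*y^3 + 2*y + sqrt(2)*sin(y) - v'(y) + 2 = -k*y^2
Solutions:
 v(y) = C1 + k*y^3/3 + y^4 + y^2 + 2*y - sqrt(2)*cos(y)


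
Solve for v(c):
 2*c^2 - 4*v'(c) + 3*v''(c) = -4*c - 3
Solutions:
 v(c) = C1 + C2*exp(4*c/3) + c^3/6 + 7*c^2/8 + 33*c/16


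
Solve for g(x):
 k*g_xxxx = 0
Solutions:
 g(x) = C1 + C2*x + C3*x^2 + C4*x^3


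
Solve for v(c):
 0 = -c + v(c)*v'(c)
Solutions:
 v(c) = -sqrt(C1 + c^2)
 v(c) = sqrt(C1 + c^2)


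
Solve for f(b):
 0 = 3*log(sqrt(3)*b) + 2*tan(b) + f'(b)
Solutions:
 f(b) = C1 - 3*b*log(b) - 3*b*log(3)/2 + 3*b + 2*log(cos(b))


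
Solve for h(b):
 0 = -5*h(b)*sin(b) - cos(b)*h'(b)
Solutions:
 h(b) = C1*cos(b)^5


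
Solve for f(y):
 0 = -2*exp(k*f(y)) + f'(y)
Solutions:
 f(y) = Piecewise((log(-1/(C1*k + 2*k*y))/k, Ne(k, 0)), (nan, True))
 f(y) = Piecewise((C1 + 2*y, Eq(k, 0)), (nan, True))


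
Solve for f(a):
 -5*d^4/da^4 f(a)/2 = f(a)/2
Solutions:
 f(a) = (C1*sin(sqrt(2)*5^(3/4)*a/10) + C2*cos(sqrt(2)*5^(3/4)*a/10))*exp(-sqrt(2)*5^(3/4)*a/10) + (C3*sin(sqrt(2)*5^(3/4)*a/10) + C4*cos(sqrt(2)*5^(3/4)*a/10))*exp(sqrt(2)*5^(3/4)*a/10)


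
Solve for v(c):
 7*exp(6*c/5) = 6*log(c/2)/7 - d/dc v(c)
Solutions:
 v(c) = C1 + 6*c*log(c)/7 + 6*c*(-1 - log(2))/7 - 35*exp(6*c/5)/6


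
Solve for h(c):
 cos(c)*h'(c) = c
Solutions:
 h(c) = C1 + Integral(c/cos(c), c)


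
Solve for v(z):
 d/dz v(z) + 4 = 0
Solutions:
 v(z) = C1 - 4*z


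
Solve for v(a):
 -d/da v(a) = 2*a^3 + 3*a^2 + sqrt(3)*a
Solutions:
 v(a) = C1 - a^4/2 - a^3 - sqrt(3)*a^2/2


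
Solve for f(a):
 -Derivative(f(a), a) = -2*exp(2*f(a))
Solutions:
 f(a) = log(-sqrt(-1/(C1 + 2*a))) - log(2)/2
 f(a) = log(-1/(C1 + 2*a))/2 - log(2)/2


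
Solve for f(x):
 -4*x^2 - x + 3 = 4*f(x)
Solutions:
 f(x) = -x^2 - x/4 + 3/4


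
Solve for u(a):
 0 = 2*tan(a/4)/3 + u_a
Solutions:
 u(a) = C1 + 8*log(cos(a/4))/3


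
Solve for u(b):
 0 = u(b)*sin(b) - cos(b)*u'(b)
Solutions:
 u(b) = C1/cos(b)


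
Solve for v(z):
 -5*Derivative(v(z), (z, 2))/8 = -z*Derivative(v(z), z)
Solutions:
 v(z) = C1 + C2*erfi(2*sqrt(5)*z/5)


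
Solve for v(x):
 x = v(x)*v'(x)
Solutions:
 v(x) = -sqrt(C1 + x^2)
 v(x) = sqrt(C1 + x^2)


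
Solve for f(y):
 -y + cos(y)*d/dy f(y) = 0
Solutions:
 f(y) = C1 + Integral(y/cos(y), y)


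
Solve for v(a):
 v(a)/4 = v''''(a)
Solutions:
 v(a) = C1*exp(-sqrt(2)*a/2) + C2*exp(sqrt(2)*a/2) + C3*sin(sqrt(2)*a/2) + C4*cos(sqrt(2)*a/2)


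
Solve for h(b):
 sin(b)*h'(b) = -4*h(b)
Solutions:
 h(b) = C1*(cos(b)^2 + 2*cos(b) + 1)/(cos(b)^2 - 2*cos(b) + 1)


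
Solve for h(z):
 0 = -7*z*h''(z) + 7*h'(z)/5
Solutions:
 h(z) = C1 + C2*z^(6/5)


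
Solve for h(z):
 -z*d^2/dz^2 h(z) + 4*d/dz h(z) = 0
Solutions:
 h(z) = C1 + C2*z^5


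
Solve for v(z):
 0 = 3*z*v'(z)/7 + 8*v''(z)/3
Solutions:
 v(z) = C1 + C2*erf(3*sqrt(7)*z/28)


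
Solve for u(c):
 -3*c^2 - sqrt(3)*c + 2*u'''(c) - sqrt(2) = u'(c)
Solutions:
 u(c) = C1 + C2*exp(-sqrt(2)*c/2) + C3*exp(sqrt(2)*c/2) - c^3 - sqrt(3)*c^2/2 - 12*c - sqrt(2)*c


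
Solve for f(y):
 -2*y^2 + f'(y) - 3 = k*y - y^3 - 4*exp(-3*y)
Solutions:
 f(y) = C1 + k*y^2/2 - y^4/4 + 2*y^3/3 + 3*y + 4*exp(-3*y)/3


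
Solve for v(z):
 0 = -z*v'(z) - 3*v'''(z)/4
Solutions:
 v(z) = C1 + Integral(C2*airyai(-6^(2/3)*z/3) + C3*airybi(-6^(2/3)*z/3), z)


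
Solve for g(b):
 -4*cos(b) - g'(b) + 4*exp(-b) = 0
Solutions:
 g(b) = C1 - 4*sin(b) - 4*exp(-b)


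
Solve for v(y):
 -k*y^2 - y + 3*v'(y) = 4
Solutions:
 v(y) = C1 + k*y^3/9 + y^2/6 + 4*y/3


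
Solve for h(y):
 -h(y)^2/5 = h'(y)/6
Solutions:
 h(y) = 5/(C1 + 6*y)


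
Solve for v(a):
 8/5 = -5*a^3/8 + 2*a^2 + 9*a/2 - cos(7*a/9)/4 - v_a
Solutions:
 v(a) = C1 - 5*a^4/32 + 2*a^3/3 + 9*a^2/4 - 8*a/5 - 9*sin(7*a/9)/28


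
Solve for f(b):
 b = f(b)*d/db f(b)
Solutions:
 f(b) = -sqrt(C1 + b^2)
 f(b) = sqrt(C1 + b^2)


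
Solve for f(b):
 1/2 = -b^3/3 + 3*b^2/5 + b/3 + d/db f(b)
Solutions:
 f(b) = C1 + b^4/12 - b^3/5 - b^2/6 + b/2


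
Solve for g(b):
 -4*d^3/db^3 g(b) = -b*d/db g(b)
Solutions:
 g(b) = C1 + Integral(C2*airyai(2^(1/3)*b/2) + C3*airybi(2^(1/3)*b/2), b)


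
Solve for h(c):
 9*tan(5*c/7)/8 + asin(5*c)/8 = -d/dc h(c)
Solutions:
 h(c) = C1 - c*asin(5*c)/8 - sqrt(1 - 25*c^2)/40 + 63*log(cos(5*c/7))/40


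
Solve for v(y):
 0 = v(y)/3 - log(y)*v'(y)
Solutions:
 v(y) = C1*exp(li(y)/3)


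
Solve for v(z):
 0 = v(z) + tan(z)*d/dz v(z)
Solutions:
 v(z) = C1/sin(z)


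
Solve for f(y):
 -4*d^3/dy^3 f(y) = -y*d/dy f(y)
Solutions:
 f(y) = C1 + Integral(C2*airyai(2^(1/3)*y/2) + C3*airybi(2^(1/3)*y/2), y)


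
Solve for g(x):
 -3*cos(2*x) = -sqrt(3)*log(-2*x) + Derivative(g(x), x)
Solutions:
 g(x) = C1 + sqrt(3)*x*(log(-x) - 1) + sqrt(3)*x*log(2) - 3*sin(2*x)/2


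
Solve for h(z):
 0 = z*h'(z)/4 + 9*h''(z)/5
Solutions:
 h(z) = C1 + C2*erf(sqrt(10)*z/12)


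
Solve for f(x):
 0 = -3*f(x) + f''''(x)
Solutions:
 f(x) = C1*exp(-3^(1/4)*x) + C2*exp(3^(1/4)*x) + C3*sin(3^(1/4)*x) + C4*cos(3^(1/4)*x)


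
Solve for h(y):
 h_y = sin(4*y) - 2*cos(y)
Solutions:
 h(y) = C1 - 2*sin(y) - cos(4*y)/4


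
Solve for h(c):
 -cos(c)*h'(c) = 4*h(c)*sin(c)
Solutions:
 h(c) = C1*cos(c)^4


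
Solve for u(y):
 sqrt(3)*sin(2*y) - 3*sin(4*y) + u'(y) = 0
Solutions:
 u(y) = C1 + sqrt(3)*cos(2*y)/2 - 3*cos(4*y)/4


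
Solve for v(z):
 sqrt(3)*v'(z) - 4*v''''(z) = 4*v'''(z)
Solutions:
 v(z) = C1 + C2*exp(-z*(4/(-8 + sqrt(-64 + (8 - 27*sqrt(3))^2) + 27*sqrt(3))^(1/3) + 4 + (-8 + sqrt(-64 + (8 - 27*sqrt(3))^2) + 27*sqrt(3))^(1/3))/12)*sin(sqrt(3)*z*(-(-8 + sqrt(-64 + (8 - 27*sqrt(3))^2) + 27*sqrt(3))^(1/3) + 4/(-8 + sqrt(-64 + (8 - 27*sqrt(3))^2) + 27*sqrt(3))^(1/3))/12) + C3*exp(-z*(4/(-8 + sqrt(-64 + (8 - 27*sqrt(3))^2) + 27*sqrt(3))^(1/3) + 4 + (-8 + sqrt(-64 + (8 - 27*sqrt(3))^2) + 27*sqrt(3))^(1/3))/12)*cos(sqrt(3)*z*(-(-8 + sqrt(-64 + (8 - 27*sqrt(3))^2) + 27*sqrt(3))^(1/3) + 4/(-8 + sqrt(-64 + (8 - 27*sqrt(3))^2) + 27*sqrt(3))^(1/3))/12) + C4*exp(z*(-2 + 4/(-8 + sqrt(-64 + (8 - 27*sqrt(3))^2) + 27*sqrt(3))^(1/3) + (-8 + sqrt(-64 + (8 - 27*sqrt(3))^2) + 27*sqrt(3))^(1/3))/6)


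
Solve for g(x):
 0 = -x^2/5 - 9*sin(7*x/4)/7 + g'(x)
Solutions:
 g(x) = C1 + x^3/15 - 36*cos(7*x/4)/49


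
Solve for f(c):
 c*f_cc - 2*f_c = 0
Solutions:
 f(c) = C1 + C2*c^3


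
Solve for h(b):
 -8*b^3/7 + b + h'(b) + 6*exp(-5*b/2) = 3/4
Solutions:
 h(b) = C1 + 2*b^4/7 - b^2/2 + 3*b/4 + 12*exp(-5*b/2)/5


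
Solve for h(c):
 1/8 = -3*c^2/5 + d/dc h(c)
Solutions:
 h(c) = C1 + c^3/5 + c/8


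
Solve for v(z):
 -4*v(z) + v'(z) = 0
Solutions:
 v(z) = C1*exp(4*z)


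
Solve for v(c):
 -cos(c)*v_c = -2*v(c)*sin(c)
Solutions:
 v(c) = C1/cos(c)^2


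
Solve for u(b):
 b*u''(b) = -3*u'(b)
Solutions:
 u(b) = C1 + C2/b^2


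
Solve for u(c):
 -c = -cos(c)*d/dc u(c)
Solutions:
 u(c) = C1 + Integral(c/cos(c), c)


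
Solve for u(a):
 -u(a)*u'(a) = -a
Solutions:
 u(a) = -sqrt(C1 + a^2)
 u(a) = sqrt(C1 + a^2)


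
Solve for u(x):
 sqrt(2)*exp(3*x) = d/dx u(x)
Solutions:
 u(x) = C1 + sqrt(2)*exp(3*x)/3


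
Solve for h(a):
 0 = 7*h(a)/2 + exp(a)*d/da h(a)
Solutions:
 h(a) = C1*exp(7*exp(-a)/2)


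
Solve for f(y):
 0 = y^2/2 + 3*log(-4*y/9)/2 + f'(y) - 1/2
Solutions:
 f(y) = C1 - y^3/6 - 3*y*log(-y)/2 + y*(-3*log(2) + 2 + 3*log(3))


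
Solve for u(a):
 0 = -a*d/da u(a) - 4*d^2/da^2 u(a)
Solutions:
 u(a) = C1 + C2*erf(sqrt(2)*a/4)


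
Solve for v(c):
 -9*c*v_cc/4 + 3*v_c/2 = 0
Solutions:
 v(c) = C1 + C2*c^(5/3)


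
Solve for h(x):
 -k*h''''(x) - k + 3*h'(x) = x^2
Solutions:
 h(x) = C1 + C2*exp(3^(1/3)*x*(1/k)^(1/3)) + C3*exp(x*(-3^(1/3) + 3^(5/6)*I)*(1/k)^(1/3)/2) + C4*exp(-x*(3^(1/3) + 3^(5/6)*I)*(1/k)^(1/3)/2) + k*x/3 + x^3/9


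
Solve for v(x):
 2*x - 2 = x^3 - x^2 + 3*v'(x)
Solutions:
 v(x) = C1 - x^4/12 + x^3/9 + x^2/3 - 2*x/3


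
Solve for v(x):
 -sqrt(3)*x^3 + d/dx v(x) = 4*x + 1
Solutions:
 v(x) = C1 + sqrt(3)*x^4/4 + 2*x^2 + x


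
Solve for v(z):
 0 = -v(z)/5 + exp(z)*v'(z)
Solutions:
 v(z) = C1*exp(-exp(-z)/5)


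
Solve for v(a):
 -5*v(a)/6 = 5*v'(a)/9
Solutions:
 v(a) = C1*exp(-3*a/2)


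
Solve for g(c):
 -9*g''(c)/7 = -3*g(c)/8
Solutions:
 g(c) = C1*exp(-sqrt(42)*c/12) + C2*exp(sqrt(42)*c/12)


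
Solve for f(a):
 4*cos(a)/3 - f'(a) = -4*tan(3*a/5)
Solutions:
 f(a) = C1 - 20*log(cos(3*a/5))/3 + 4*sin(a)/3


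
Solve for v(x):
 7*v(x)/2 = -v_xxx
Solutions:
 v(x) = C3*exp(-2^(2/3)*7^(1/3)*x/2) + (C1*sin(2^(2/3)*sqrt(3)*7^(1/3)*x/4) + C2*cos(2^(2/3)*sqrt(3)*7^(1/3)*x/4))*exp(2^(2/3)*7^(1/3)*x/4)


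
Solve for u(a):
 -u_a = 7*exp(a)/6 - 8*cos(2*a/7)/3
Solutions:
 u(a) = C1 - 7*exp(a)/6 + 28*sin(2*a/7)/3


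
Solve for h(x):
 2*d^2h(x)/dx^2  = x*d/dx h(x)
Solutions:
 h(x) = C1 + C2*erfi(x/2)


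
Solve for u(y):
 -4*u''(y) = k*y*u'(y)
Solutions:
 u(y) = Piecewise((-sqrt(2)*sqrt(pi)*C1*erf(sqrt(2)*sqrt(k)*y/4)/sqrt(k) - C2, (k > 0) | (k < 0)), (-C1*y - C2, True))


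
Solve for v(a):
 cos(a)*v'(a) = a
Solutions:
 v(a) = C1 + Integral(a/cos(a), a)


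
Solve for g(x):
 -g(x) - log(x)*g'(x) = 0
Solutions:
 g(x) = C1*exp(-li(x))


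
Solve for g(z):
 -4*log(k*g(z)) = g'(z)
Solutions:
 li(k*g(z))/k = C1 - 4*z


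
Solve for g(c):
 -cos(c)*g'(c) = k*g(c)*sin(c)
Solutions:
 g(c) = C1*exp(k*log(cos(c)))


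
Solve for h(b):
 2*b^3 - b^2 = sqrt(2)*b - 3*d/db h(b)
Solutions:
 h(b) = C1 - b^4/6 + b^3/9 + sqrt(2)*b^2/6


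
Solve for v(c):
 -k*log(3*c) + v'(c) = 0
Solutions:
 v(c) = C1 + c*k*log(c) - c*k + c*k*log(3)


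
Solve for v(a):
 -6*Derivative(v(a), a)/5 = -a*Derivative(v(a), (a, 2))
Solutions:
 v(a) = C1 + C2*a^(11/5)


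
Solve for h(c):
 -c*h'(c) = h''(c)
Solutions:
 h(c) = C1 + C2*erf(sqrt(2)*c/2)


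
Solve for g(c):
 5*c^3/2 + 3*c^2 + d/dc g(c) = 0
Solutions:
 g(c) = C1 - 5*c^4/8 - c^3


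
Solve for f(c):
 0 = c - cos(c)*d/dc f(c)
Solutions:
 f(c) = C1 + Integral(c/cos(c), c)


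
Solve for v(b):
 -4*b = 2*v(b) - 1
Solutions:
 v(b) = 1/2 - 2*b


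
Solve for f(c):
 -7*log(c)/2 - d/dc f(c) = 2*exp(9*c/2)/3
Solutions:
 f(c) = C1 - 7*c*log(c)/2 + 7*c/2 - 4*exp(9*c/2)/27


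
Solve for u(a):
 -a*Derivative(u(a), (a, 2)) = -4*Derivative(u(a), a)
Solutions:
 u(a) = C1 + C2*a^5


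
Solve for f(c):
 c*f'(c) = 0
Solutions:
 f(c) = C1


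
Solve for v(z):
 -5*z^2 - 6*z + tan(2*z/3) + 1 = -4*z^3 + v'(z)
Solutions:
 v(z) = C1 + z^4 - 5*z^3/3 - 3*z^2 + z - 3*log(cos(2*z/3))/2


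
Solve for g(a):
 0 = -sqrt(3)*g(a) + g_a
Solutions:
 g(a) = C1*exp(sqrt(3)*a)


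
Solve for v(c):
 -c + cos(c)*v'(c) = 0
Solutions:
 v(c) = C1 + Integral(c/cos(c), c)


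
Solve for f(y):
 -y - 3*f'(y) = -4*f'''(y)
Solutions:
 f(y) = C1 + C2*exp(-sqrt(3)*y/2) + C3*exp(sqrt(3)*y/2) - y^2/6


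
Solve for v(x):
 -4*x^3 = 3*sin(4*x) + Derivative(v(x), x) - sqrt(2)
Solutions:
 v(x) = C1 - x^4 + sqrt(2)*x + 3*cos(4*x)/4


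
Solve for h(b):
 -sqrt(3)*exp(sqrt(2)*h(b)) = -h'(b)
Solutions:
 h(b) = sqrt(2)*(2*log(-1/(C1 + sqrt(3)*b)) - log(2))/4


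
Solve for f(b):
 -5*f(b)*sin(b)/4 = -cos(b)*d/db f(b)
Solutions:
 f(b) = C1/cos(b)^(5/4)


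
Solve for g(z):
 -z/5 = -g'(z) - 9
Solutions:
 g(z) = C1 + z^2/10 - 9*z


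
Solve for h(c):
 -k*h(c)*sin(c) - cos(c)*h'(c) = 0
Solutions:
 h(c) = C1*exp(k*log(cos(c)))


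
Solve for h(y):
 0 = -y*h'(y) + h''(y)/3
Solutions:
 h(y) = C1 + C2*erfi(sqrt(6)*y/2)


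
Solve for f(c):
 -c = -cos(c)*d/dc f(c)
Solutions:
 f(c) = C1 + Integral(c/cos(c), c)


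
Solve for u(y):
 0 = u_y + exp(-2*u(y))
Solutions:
 u(y) = log(-sqrt(C1 - 2*y))
 u(y) = log(C1 - 2*y)/2


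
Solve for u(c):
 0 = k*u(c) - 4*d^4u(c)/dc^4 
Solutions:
 u(c) = C1*exp(-sqrt(2)*c*k^(1/4)/2) + C2*exp(sqrt(2)*c*k^(1/4)/2) + C3*exp(-sqrt(2)*I*c*k^(1/4)/2) + C4*exp(sqrt(2)*I*c*k^(1/4)/2)


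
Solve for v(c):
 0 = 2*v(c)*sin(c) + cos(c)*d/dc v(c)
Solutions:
 v(c) = C1*cos(c)^2


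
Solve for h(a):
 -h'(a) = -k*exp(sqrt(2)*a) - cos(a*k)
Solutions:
 h(a) = C1 + sqrt(2)*k*exp(sqrt(2)*a)/2 + sin(a*k)/k


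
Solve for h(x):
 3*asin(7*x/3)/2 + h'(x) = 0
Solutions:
 h(x) = C1 - 3*x*asin(7*x/3)/2 - 3*sqrt(9 - 49*x^2)/14


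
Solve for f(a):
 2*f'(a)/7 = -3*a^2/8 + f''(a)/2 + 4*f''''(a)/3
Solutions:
 f(a) = C1 + C2*exp(a*(-98^(1/3)*(24 + sqrt(674))^(1/3) + 7*28^(1/3)/(24 + sqrt(674))^(1/3))/56)*sin(sqrt(3)*a*(7*28^(1/3)/(24 + sqrt(674))^(1/3) + 98^(1/3)*(24 + sqrt(674))^(1/3))/56) + C3*exp(a*(-98^(1/3)*(24 + sqrt(674))^(1/3) + 7*28^(1/3)/(24 + sqrt(674))^(1/3))/56)*cos(sqrt(3)*a*(7*28^(1/3)/(24 + sqrt(674))^(1/3) + 98^(1/3)*(24 + sqrt(674))^(1/3))/56) + C4*exp(-a*(-98^(1/3)*(24 + sqrt(674))^(1/3) + 7*28^(1/3)/(24 + sqrt(674))^(1/3))/28) - 7*a^3/16 - 147*a^2/64 - 1029*a/128


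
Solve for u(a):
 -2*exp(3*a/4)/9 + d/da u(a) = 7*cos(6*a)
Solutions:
 u(a) = C1 + 8*exp(3*a/4)/27 + 7*sin(6*a)/6


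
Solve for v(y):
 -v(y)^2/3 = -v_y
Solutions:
 v(y) = -3/(C1 + y)


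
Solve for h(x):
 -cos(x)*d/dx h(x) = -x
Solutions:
 h(x) = C1 + Integral(x/cos(x), x)


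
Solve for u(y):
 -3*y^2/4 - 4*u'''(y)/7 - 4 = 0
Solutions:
 u(y) = C1 + C2*y + C3*y^2 - 7*y^5/320 - 7*y^3/6


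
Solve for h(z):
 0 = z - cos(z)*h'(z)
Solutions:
 h(z) = C1 + Integral(z/cos(z), z)


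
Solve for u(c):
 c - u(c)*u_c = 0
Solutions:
 u(c) = -sqrt(C1 + c^2)
 u(c) = sqrt(C1 + c^2)


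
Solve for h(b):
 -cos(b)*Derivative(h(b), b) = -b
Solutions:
 h(b) = C1 + Integral(b/cos(b), b)


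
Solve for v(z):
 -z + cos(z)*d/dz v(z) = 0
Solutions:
 v(z) = C1 + Integral(z/cos(z), z)


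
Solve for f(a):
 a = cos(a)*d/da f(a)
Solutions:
 f(a) = C1 + Integral(a/cos(a), a)


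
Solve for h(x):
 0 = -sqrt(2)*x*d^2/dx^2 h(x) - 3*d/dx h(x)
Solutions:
 h(x) = C1 + C2*x^(1 - 3*sqrt(2)/2)


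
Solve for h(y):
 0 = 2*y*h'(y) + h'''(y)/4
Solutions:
 h(y) = C1 + Integral(C2*airyai(-2*y) + C3*airybi(-2*y), y)


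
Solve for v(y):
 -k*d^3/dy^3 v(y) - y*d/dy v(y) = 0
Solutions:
 v(y) = C1 + Integral(C2*airyai(y*(-1/k)^(1/3)) + C3*airybi(y*(-1/k)^(1/3)), y)


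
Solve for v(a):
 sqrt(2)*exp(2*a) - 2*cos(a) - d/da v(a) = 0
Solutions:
 v(a) = C1 + sqrt(2)*exp(2*a)/2 - 2*sin(a)


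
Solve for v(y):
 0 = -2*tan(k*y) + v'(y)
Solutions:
 v(y) = C1 + 2*Piecewise((-log(cos(k*y))/k, Ne(k, 0)), (0, True))


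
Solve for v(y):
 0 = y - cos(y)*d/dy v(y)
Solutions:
 v(y) = C1 + Integral(y/cos(y), y)


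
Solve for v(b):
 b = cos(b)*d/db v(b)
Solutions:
 v(b) = C1 + Integral(b/cos(b), b)


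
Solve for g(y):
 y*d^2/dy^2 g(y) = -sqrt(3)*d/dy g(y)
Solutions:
 g(y) = C1 + C2*y^(1 - sqrt(3))


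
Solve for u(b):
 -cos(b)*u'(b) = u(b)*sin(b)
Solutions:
 u(b) = C1*cos(b)


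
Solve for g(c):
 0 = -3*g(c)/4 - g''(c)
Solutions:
 g(c) = C1*sin(sqrt(3)*c/2) + C2*cos(sqrt(3)*c/2)


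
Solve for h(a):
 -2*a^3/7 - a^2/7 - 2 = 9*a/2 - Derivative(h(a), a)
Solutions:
 h(a) = C1 + a^4/14 + a^3/21 + 9*a^2/4 + 2*a


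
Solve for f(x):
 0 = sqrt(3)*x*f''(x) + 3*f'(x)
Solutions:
 f(x) = C1 + C2*x^(1 - sqrt(3))


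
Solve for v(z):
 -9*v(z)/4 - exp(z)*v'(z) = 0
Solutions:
 v(z) = C1*exp(9*exp(-z)/4)


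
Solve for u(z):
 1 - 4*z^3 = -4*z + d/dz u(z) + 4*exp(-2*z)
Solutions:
 u(z) = C1 - z^4 + 2*z^2 + z + 2*exp(-2*z)


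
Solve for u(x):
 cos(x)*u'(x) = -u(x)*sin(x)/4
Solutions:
 u(x) = C1*cos(x)^(1/4)


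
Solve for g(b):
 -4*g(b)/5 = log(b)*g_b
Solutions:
 g(b) = C1*exp(-4*li(b)/5)


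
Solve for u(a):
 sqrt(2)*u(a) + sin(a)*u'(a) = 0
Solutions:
 u(a) = C1*(cos(a) + 1)^(sqrt(2)/2)/(cos(a) - 1)^(sqrt(2)/2)


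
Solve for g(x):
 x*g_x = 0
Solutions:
 g(x) = C1


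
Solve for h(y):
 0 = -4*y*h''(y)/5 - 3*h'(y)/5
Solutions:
 h(y) = C1 + C2*y^(1/4)


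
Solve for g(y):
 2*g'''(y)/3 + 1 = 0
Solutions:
 g(y) = C1 + C2*y + C3*y^2 - y^3/4


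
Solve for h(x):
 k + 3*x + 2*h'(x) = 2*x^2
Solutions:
 h(x) = C1 - k*x/2 + x^3/3 - 3*x^2/4


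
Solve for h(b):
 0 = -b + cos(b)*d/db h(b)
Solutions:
 h(b) = C1 + Integral(b/cos(b), b)


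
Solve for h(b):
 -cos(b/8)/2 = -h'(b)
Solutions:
 h(b) = C1 + 4*sin(b/8)


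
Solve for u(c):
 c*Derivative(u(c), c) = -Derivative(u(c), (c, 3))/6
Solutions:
 u(c) = C1 + Integral(C2*airyai(-6^(1/3)*c) + C3*airybi(-6^(1/3)*c), c)


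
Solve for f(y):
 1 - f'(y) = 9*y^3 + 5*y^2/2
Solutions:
 f(y) = C1 - 9*y^4/4 - 5*y^3/6 + y


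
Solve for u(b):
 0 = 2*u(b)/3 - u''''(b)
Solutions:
 u(b) = C1*exp(-2^(1/4)*3^(3/4)*b/3) + C2*exp(2^(1/4)*3^(3/4)*b/3) + C3*sin(2^(1/4)*3^(3/4)*b/3) + C4*cos(2^(1/4)*3^(3/4)*b/3)


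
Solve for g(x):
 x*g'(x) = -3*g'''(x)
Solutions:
 g(x) = C1 + Integral(C2*airyai(-3^(2/3)*x/3) + C3*airybi(-3^(2/3)*x/3), x)


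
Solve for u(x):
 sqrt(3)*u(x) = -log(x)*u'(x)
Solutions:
 u(x) = C1*exp(-sqrt(3)*li(x))


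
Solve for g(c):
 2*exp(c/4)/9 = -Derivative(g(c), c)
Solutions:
 g(c) = C1 - 8*exp(c/4)/9


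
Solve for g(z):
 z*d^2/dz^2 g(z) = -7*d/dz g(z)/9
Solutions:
 g(z) = C1 + C2*z^(2/9)


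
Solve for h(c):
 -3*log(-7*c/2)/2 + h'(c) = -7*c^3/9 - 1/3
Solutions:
 h(c) = C1 - 7*c^4/36 + 3*c*log(-c)/2 + c*(-11 - 9*log(2) + 9*log(7))/6


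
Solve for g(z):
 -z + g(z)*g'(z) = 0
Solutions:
 g(z) = -sqrt(C1 + z^2)
 g(z) = sqrt(C1 + z^2)


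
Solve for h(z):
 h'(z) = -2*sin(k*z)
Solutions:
 h(z) = C1 + 2*cos(k*z)/k


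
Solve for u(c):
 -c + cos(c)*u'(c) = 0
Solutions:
 u(c) = C1 + Integral(c/cos(c), c)


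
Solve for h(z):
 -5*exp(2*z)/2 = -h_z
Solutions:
 h(z) = C1 + 5*exp(2*z)/4


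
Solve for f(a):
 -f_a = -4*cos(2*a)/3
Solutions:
 f(a) = C1 + 2*sin(2*a)/3


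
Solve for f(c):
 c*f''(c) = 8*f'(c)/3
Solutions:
 f(c) = C1 + C2*c^(11/3)


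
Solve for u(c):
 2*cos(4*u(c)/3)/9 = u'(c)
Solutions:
 -2*c/9 - 3*log(sin(4*u(c)/3) - 1)/8 + 3*log(sin(4*u(c)/3) + 1)/8 = C1


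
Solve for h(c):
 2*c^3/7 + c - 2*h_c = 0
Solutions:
 h(c) = C1 + c^4/28 + c^2/4


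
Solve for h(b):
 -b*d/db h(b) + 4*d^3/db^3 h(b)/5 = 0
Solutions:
 h(b) = C1 + Integral(C2*airyai(10^(1/3)*b/2) + C3*airybi(10^(1/3)*b/2), b)


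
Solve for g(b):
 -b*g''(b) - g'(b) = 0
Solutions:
 g(b) = C1 + C2*log(b)


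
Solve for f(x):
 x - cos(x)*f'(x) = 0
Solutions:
 f(x) = C1 + Integral(x/cos(x), x)


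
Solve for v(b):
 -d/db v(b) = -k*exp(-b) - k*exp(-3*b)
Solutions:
 v(b) = C1 - k*exp(-b) - k*exp(-3*b)/3


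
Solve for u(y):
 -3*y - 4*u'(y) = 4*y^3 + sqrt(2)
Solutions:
 u(y) = C1 - y^4/4 - 3*y^2/8 - sqrt(2)*y/4


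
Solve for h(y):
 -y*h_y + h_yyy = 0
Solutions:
 h(y) = C1 + Integral(C2*airyai(y) + C3*airybi(y), y)


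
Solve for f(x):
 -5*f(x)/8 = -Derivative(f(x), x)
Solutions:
 f(x) = C1*exp(5*x/8)


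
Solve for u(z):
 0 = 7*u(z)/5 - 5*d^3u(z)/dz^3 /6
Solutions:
 u(z) = C3*exp(210^(1/3)*z/5) + (C1*sin(3^(5/6)*70^(1/3)*z/10) + C2*cos(3^(5/6)*70^(1/3)*z/10))*exp(-210^(1/3)*z/10)


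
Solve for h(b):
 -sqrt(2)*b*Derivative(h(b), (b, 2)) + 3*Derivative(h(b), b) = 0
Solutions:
 h(b) = C1 + C2*b^(1 + 3*sqrt(2)/2)


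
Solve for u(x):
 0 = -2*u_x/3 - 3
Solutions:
 u(x) = C1 - 9*x/2


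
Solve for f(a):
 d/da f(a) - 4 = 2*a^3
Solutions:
 f(a) = C1 + a^4/2 + 4*a


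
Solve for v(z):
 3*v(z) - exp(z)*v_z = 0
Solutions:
 v(z) = C1*exp(-3*exp(-z))


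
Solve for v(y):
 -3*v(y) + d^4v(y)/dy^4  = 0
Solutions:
 v(y) = C1*exp(-3^(1/4)*y) + C2*exp(3^(1/4)*y) + C3*sin(3^(1/4)*y) + C4*cos(3^(1/4)*y)


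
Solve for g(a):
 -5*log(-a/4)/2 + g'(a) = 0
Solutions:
 g(a) = C1 + 5*a*log(-a)/2 + a*(-5*log(2) - 5/2)


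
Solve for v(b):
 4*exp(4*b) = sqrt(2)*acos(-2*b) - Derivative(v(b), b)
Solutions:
 v(b) = C1 + sqrt(2)*(b*acos(-2*b) + sqrt(1 - 4*b^2)/2) - exp(4*b)


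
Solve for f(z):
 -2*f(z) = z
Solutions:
 f(z) = -z/2


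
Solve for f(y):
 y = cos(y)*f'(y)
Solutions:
 f(y) = C1 + Integral(y/cos(y), y)


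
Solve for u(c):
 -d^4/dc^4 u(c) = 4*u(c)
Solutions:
 u(c) = (C1*sin(c) + C2*cos(c))*exp(-c) + (C3*sin(c) + C4*cos(c))*exp(c)


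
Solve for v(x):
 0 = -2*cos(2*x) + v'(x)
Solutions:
 v(x) = C1 + sin(2*x)


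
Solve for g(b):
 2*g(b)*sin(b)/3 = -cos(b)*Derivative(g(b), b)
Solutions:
 g(b) = C1*cos(b)^(2/3)


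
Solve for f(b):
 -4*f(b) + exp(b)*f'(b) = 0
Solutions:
 f(b) = C1*exp(-4*exp(-b))


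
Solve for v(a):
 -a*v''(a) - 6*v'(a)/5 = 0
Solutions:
 v(a) = C1 + C2/a^(1/5)


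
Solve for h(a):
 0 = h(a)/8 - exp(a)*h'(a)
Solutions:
 h(a) = C1*exp(-exp(-a)/8)


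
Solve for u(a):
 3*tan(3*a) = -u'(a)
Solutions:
 u(a) = C1 + log(cos(3*a))


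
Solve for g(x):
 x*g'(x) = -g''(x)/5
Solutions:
 g(x) = C1 + C2*erf(sqrt(10)*x/2)


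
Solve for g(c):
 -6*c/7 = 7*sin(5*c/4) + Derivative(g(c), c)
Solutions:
 g(c) = C1 - 3*c^2/7 + 28*cos(5*c/4)/5


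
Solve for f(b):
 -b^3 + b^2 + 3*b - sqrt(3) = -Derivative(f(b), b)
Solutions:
 f(b) = C1 + b^4/4 - b^3/3 - 3*b^2/2 + sqrt(3)*b


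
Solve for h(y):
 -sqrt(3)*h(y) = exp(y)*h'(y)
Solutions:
 h(y) = C1*exp(sqrt(3)*exp(-y))


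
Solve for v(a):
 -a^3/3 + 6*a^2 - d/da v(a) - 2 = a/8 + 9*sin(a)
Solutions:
 v(a) = C1 - a^4/12 + 2*a^3 - a^2/16 - 2*a + 9*cos(a)


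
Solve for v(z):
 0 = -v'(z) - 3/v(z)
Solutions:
 v(z) = -sqrt(C1 - 6*z)
 v(z) = sqrt(C1 - 6*z)


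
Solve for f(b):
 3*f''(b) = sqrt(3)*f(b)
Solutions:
 f(b) = C1*exp(-3^(3/4)*b/3) + C2*exp(3^(3/4)*b/3)


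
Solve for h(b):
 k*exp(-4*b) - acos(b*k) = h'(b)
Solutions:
 h(b) = C1 - Piecewise((b*acos(b*k) + k*exp(-4*b)/4 - sqrt(-b^2*k^2 + 1)/k, Ne(k, 0)), (pi*b/2, True))


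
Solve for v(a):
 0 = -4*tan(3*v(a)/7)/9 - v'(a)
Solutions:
 v(a) = -7*asin(C1*exp(-4*a/21))/3 + 7*pi/3
 v(a) = 7*asin(C1*exp(-4*a/21))/3


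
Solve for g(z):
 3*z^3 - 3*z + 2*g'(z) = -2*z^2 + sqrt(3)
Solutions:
 g(z) = C1 - 3*z^4/8 - z^3/3 + 3*z^2/4 + sqrt(3)*z/2


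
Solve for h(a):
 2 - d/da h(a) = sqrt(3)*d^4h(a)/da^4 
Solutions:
 h(a) = C1 + C4*exp(-3^(5/6)*a/3) + 2*a + (C2*sin(3^(1/3)*a/2) + C3*cos(3^(1/3)*a/2))*exp(3^(5/6)*a/6)


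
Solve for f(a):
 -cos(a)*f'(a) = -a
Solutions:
 f(a) = C1 + Integral(a/cos(a), a)


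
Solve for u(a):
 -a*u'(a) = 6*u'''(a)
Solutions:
 u(a) = C1 + Integral(C2*airyai(-6^(2/3)*a/6) + C3*airybi(-6^(2/3)*a/6), a)


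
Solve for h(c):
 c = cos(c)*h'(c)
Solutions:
 h(c) = C1 + Integral(c/cos(c), c)


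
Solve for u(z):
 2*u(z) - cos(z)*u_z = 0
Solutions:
 u(z) = C1*(sin(z) + 1)/(sin(z) - 1)


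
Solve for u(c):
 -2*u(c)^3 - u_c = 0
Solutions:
 u(c) = -sqrt(2)*sqrt(-1/(C1 - 2*c))/2
 u(c) = sqrt(2)*sqrt(-1/(C1 - 2*c))/2


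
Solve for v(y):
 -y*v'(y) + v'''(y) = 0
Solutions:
 v(y) = C1 + Integral(C2*airyai(y) + C3*airybi(y), y)


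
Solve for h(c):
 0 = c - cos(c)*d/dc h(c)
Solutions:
 h(c) = C1 + Integral(c/cos(c), c)


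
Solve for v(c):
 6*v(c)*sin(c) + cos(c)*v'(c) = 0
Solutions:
 v(c) = C1*cos(c)^6


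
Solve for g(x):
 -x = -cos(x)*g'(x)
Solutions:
 g(x) = C1 + Integral(x/cos(x), x)


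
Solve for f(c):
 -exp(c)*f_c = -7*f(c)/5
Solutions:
 f(c) = C1*exp(-7*exp(-c)/5)


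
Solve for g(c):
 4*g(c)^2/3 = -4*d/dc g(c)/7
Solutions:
 g(c) = 3/(C1 + 7*c)


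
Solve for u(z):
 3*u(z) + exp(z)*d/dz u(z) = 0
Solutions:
 u(z) = C1*exp(3*exp(-z))


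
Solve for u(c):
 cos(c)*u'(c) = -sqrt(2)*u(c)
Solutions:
 u(c) = C1*(sin(c) - 1)^(sqrt(2)/2)/(sin(c) + 1)^(sqrt(2)/2)


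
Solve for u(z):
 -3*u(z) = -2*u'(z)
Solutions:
 u(z) = C1*exp(3*z/2)


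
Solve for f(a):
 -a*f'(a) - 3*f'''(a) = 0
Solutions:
 f(a) = C1 + Integral(C2*airyai(-3^(2/3)*a/3) + C3*airybi(-3^(2/3)*a/3), a)


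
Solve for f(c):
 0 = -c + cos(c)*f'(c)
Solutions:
 f(c) = C1 + Integral(c/cos(c), c)


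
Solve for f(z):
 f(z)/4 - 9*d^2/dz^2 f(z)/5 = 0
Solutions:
 f(z) = C1*exp(-sqrt(5)*z/6) + C2*exp(sqrt(5)*z/6)


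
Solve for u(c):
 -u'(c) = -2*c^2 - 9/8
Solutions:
 u(c) = C1 + 2*c^3/3 + 9*c/8


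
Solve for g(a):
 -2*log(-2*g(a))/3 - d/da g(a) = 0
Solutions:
 3*Integral(1/(log(-_y) + log(2)), (_y, g(a)))/2 = C1 - a


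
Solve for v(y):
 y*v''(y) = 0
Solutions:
 v(y) = C1 + C2*y


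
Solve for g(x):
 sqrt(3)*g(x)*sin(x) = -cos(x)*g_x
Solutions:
 g(x) = C1*cos(x)^(sqrt(3))


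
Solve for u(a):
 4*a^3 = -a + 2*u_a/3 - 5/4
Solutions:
 u(a) = C1 + 3*a^4/2 + 3*a^2/4 + 15*a/8


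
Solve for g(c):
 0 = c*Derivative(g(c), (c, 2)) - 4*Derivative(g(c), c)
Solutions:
 g(c) = C1 + C2*c^5


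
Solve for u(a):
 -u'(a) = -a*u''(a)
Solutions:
 u(a) = C1 + C2*a^2


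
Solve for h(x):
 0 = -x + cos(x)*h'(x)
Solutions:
 h(x) = C1 + Integral(x/cos(x), x)


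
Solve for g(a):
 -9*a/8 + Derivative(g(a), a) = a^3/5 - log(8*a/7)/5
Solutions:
 g(a) = C1 + a^4/20 + 9*a^2/16 - a*log(a)/5 - 3*a*log(2)/5 + a/5 + a*log(7)/5


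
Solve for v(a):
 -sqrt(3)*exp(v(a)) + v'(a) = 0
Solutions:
 v(a) = log(-1/(C1 + sqrt(3)*a))


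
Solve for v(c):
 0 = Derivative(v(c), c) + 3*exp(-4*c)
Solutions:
 v(c) = C1 + 3*exp(-4*c)/4
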